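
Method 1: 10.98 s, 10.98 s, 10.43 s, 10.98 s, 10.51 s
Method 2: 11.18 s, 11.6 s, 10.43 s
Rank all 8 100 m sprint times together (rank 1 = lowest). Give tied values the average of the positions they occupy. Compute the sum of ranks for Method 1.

19.5

Sorted (ascending): 10.43, 10.43, 10.51, 10.98, 10.98, 10.98, 11.18, 11.6
The 2 values of 10.43 occupy positions 1–2 → average rank (1+2)/2 = 1.5.
The 3 values of 10.98 occupy positions 4–6 → average rank 5.
Method 1 values → pooled ranks: 10.98→5, 10.98→5, 10.43→1.5, 10.98→5, 10.51→3
Rank sum = 5 + 5 + 1.5 + 5 + 3 = 19.5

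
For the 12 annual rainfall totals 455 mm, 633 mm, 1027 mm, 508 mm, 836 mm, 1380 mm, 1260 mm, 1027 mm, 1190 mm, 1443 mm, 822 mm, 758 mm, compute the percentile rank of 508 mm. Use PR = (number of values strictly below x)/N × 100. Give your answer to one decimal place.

8.3

N = 12.
Strictly below 508: 1. Equal to 508: 1.
PR = 1/12 × 100 = 8.3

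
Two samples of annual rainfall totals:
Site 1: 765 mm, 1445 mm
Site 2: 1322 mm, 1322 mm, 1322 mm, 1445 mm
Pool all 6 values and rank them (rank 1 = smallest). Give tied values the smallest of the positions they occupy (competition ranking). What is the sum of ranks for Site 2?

Sorted (ascending): 765, 1322, 1322, 1322, 1445, 1445
The 3 values of 1322 occupy positions 2–4 → each gets rank 2.
The 2 values of 1445 occupy positions 5–6 → each gets rank 5.
Site 2 values → pooled ranks: 1322→2, 1322→2, 1322→2, 1445→5
Rank sum = 2 + 2 + 2 + 5 = 11

11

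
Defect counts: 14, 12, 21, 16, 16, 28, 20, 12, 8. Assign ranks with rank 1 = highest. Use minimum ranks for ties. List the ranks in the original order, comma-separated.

Sorted (descending): 28, 21, 20, 16, 16, 14, 12, 12, 8
The 2 values of 16 occupy positions 4–5 → each gets rank 4.
The 2 values of 12 occupy positions 7–8 → each gets rank 7.

6, 7, 2, 4, 4, 1, 3, 7, 9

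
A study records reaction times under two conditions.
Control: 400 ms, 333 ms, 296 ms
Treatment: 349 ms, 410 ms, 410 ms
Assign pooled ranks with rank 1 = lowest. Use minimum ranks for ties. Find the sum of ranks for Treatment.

Sorted (ascending): 296, 333, 349, 400, 410, 410
The 2 values of 410 occupy positions 5–6 → each gets rank 5.
Treatment values → pooled ranks: 349→3, 410→5, 410→5
Rank sum = 3 + 5 + 5 = 13

13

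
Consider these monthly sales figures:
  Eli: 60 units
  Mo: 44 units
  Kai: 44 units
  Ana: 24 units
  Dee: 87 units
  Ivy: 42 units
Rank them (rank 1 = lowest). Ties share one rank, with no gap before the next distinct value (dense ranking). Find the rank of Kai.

3

Sorted (ascending): 24, 42, 44, 44, 60, 87
The 2 values of 44 share dense rank 3.
Remaining distinct values take the next consecutive integers.
Kai has value 44 units → rank 3.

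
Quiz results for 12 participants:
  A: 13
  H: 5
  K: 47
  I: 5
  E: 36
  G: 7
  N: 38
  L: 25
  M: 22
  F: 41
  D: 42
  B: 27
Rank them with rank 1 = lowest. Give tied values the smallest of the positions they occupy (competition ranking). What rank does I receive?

1

Sorted (ascending): 5, 5, 7, 13, 22, 25, 27, 36, 38, 41, 42, 47
The 2 values of 5 occupy positions 1–2 → each gets rank 1.
I has value 5 → rank 1.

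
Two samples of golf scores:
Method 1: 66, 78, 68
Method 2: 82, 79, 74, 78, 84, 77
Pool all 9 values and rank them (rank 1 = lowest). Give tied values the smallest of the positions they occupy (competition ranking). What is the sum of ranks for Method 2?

Sorted (ascending): 66, 68, 74, 77, 78, 78, 79, 82, 84
The 2 values of 78 occupy positions 5–6 → each gets rank 5.
Method 2 values → pooled ranks: 82→8, 79→7, 74→3, 78→5, 84→9, 77→4
Rank sum = 8 + 7 + 3 + 5 + 9 + 4 = 36

36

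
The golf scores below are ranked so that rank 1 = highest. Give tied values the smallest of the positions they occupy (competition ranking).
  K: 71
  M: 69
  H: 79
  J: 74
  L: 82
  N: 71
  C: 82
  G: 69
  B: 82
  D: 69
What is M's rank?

Sorted (descending): 82, 82, 82, 79, 74, 71, 71, 69, 69, 69
The 3 values of 82 occupy positions 1–3 → each gets rank 1.
The 2 values of 71 occupy positions 6–7 → each gets rank 6.
The 3 values of 69 occupy positions 8–10 → each gets rank 8.
M has value 69 → rank 8.

8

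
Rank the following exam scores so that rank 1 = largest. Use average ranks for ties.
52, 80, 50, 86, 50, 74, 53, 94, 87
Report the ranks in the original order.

7, 4, 8.5, 3, 8.5, 5, 6, 1, 2

Sorted (descending): 94, 87, 86, 80, 74, 53, 52, 50, 50
The 2 values of 50 occupy positions 8–9 → average rank (8+9)/2 = 8.5.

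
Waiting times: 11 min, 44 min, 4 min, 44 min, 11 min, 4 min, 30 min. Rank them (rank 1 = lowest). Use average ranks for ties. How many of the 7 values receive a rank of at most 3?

2

Sorted (ascending): 4, 4, 11, 11, 30, 44, 44
The 2 values of 4 occupy positions 1–2 → average rank (1+2)/2 = 1.5.
The 2 values of 11 occupy positions 3–4 → average rank (3+4)/2 = 3.5.
The 2 values of 44 occupy positions 6–7 → average rank (6+7)/2 = 6.5.
Ranks ≤ 3: {1.5, 1.5} → 2 values.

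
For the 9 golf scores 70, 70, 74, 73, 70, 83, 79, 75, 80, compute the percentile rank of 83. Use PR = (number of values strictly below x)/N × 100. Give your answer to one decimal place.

88.9

N = 9.
Strictly below 83: 8. Equal to 83: 1.
PR = 8/9 × 100 = 88.9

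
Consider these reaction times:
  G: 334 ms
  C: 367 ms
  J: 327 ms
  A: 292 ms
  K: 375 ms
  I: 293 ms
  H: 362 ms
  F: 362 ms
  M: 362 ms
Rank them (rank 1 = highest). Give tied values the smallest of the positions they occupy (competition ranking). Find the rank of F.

3

Sorted (descending): 375, 367, 362, 362, 362, 334, 327, 293, 292
The 3 values of 362 occupy positions 3–5 → each gets rank 3.
F has value 362 ms → rank 3.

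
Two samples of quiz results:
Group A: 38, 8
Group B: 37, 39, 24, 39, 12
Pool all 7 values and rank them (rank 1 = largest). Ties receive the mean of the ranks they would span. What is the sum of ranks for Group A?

10

Sorted (descending): 39, 39, 38, 37, 24, 12, 8
The 2 values of 39 occupy positions 1–2 → average rank (1+2)/2 = 1.5.
Group A values → pooled ranks: 38→3, 8→7
Rank sum = 3 + 7 = 10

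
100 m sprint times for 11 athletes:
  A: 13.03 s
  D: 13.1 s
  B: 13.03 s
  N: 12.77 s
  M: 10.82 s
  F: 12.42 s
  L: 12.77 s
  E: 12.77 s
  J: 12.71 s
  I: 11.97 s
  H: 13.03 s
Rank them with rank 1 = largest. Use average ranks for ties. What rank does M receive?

11

Sorted (descending): 13.1, 13.03, 13.03, 13.03, 12.77, 12.77, 12.77, 12.71, 12.42, 11.97, 10.82
The 3 values of 13.03 occupy positions 2–4 → average rank 3.
The 3 values of 12.77 occupy positions 5–7 → average rank 6.
M has value 10.82 s → rank 11.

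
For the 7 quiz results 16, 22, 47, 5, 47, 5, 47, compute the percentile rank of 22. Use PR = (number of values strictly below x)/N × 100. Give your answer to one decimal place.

42.9

N = 7.
Strictly below 22: 3. Equal to 22: 1.
PR = 3/7 × 100 = 42.9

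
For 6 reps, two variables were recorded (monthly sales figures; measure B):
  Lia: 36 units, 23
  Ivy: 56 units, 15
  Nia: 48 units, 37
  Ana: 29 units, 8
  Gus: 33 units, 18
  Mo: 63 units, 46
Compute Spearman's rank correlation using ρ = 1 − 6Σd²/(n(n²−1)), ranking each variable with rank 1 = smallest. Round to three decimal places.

0.657

Ranks of variable 1: 3, 5, 4, 1, 2, 6
Ranks of variable 2: 4, 2, 5, 1, 3, 6
d = r₁ − r₂: -1, 3, -1, 0, -1, 0
d²: 1, 9, 1, 0, 1, 0; Σd² = 12
ρ = 1 − 6·12/(6·35) = 1 − 72/210 = 0.657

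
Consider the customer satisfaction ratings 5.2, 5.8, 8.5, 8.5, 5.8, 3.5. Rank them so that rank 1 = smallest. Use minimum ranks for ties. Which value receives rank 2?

5.2

Sorted (ascending): 3.5, 5.2, 5.8, 5.8, 8.5, 8.5
The 2 values of 5.8 occupy positions 3–4 → each gets rank 3.
The 2 values of 8.5 occupy positions 5–6 → each gets rank 5.
Rank 2 → value 5.2.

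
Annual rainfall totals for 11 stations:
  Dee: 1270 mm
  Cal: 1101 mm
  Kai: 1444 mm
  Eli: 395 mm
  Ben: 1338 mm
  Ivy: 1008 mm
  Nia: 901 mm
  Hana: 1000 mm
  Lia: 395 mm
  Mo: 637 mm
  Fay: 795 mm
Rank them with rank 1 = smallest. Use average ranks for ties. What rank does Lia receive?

Sorted (ascending): 395, 395, 637, 795, 901, 1000, 1008, 1101, 1270, 1338, 1444
The 2 values of 395 occupy positions 1–2 → average rank (1+2)/2 = 1.5.
Lia has value 395 mm → rank 1.5.

1.5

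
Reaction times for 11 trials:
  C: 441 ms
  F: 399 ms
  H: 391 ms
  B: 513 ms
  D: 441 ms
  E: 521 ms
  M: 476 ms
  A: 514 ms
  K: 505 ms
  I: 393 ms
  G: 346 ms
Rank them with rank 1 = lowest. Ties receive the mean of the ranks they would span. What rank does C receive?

Sorted (ascending): 346, 391, 393, 399, 441, 441, 476, 505, 513, 514, 521
The 2 values of 441 occupy positions 5–6 → average rank (5+6)/2 = 5.5.
C has value 441 ms → rank 5.5.

5.5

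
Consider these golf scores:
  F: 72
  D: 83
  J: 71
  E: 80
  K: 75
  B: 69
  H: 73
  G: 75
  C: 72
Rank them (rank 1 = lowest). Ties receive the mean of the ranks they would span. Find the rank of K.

Sorted (ascending): 69, 71, 72, 72, 73, 75, 75, 80, 83
The 2 values of 72 occupy positions 3–4 → average rank (3+4)/2 = 3.5.
The 2 values of 75 occupy positions 6–7 → average rank (6+7)/2 = 6.5.
K has value 75 → rank 6.5.

6.5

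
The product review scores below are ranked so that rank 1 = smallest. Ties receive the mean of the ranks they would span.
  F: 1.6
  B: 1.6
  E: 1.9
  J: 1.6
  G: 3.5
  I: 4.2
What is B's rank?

Sorted (ascending): 1.6, 1.6, 1.6, 1.9, 3.5, 4.2
The 3 values of 1.6 occupy positions 1–3 → average rank 2.
B has value 1.6 → rank 2.

2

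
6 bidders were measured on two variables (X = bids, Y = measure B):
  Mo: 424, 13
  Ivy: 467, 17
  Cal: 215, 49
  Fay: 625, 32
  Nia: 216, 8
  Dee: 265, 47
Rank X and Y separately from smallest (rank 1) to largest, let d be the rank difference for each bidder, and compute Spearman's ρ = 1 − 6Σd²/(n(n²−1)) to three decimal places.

-0.200

Ranks of variable 1: 4, 5, 1, 6, 2, 3
Ranks of variable 2: 2, 3, 6, 4, 1, 5
d = r₁ − r₂: 2, 2, -5, 2, 1, -2
d²: 4, 4, 25, 4, 1, 4; Σd² = 42
ρ = 1 − 6·42/(6·35) = 1 − 252/210 = -0.200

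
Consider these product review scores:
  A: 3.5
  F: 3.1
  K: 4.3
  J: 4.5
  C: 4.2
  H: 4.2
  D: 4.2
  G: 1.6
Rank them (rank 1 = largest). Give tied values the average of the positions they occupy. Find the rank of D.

4

Sorted (descending): 4.5, 4.3, 4.2, 4.2, 4.2, 3.5, 3.1, 1.6
The 3 values of 4.2 occupy positions 3–5 → average rank 4.
D has value 4.2 → rank 4.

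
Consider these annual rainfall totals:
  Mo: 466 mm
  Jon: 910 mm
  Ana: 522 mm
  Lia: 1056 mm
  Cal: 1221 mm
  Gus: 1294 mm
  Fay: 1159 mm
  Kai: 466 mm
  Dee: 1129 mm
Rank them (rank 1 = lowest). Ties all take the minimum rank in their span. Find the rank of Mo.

Sorted (ascending): 466, 466, 522, 910, 1056, 1129, 1159, 1221, 1294
The 2 values of 466 occupy positions 1–2 → each gets rank 1.
Mo has value 466 mm → rank 1.

1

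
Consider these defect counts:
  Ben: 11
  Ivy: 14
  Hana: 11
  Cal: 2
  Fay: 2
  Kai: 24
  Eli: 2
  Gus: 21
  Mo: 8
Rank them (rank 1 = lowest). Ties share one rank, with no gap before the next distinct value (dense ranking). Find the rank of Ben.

3

Sorted (ascending): 2, 2, 2, 8, 11, 11, 14, 21, 24
The 3 values of 2 share dense rank 1.
The 2 values of 11 share dense rank 3.
Remaining distinct values take the next consecutive integers.
Ben has value 11 → rank 3.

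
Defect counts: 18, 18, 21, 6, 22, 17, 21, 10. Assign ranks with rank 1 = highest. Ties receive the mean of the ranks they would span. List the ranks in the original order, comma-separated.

4.5, 4.5, 2.5, 8, 1, 6, 2.5, 7

Sorted (descending): 22, 21, 21, 18, 18, 17, 10, 6
The 2 values of 21 occupy positions 2–3 → average rank (2+3)/2 = 2.5.
The 2 values of 18 occupy positions 4–5 → average rank (4+5)/2 = 4.5.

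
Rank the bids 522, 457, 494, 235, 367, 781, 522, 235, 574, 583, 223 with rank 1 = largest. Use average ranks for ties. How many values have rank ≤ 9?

8

Sorted (descending): 781, 583, 574, 522, 522, 494, 457, 367, 235, 235, 223
The 2 values of 522 occupy positions 4–5 → average rank (4+5)/2 = 4.5.
The 2 values of 235 occupy positions 9–10 → average rank (9+10)/2 = 9.5.
Ranks ≤ 9: {1, 2, 3, 4.5, 4.5, 6, 7, 8} → 8 values.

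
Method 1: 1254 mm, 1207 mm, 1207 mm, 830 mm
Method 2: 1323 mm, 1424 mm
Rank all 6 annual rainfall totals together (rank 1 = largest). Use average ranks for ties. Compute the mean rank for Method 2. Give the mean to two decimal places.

1.50

Sorted (descending): 1424, 1323, 1254, 1207, 1207, 830
The 2 values of 1207 occupy positions 4–5 → average rank (4+5)/2 = 4.5.
Method 2 values → pooled ranks: 1323→2, 1424→1
Mean rank = (2 + 1) / 2 = 1.50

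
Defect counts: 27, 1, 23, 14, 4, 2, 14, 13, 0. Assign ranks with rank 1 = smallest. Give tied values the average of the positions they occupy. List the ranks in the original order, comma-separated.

Sorted (ascending): 0, 1, 2, 4, 13, 14, 14, 23, 27
The 2 values of 14 occupy positions 6–7 → average rank (6+7)/2 = 6.5.

9, 2, 8, 6.5, 4, 3, 6.5, 5, 1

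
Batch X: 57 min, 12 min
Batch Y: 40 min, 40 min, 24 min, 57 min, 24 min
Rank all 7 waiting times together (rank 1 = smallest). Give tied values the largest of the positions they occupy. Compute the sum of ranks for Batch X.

Sorted (ascending): 12, 24, 24, 40, 40, 57, 57
The 2 values of 24 occupy positions 2–3 → each gets rank 3.
The 2 values of 40 occupy positions 4–5 → each gets rank 5.
The 2 values of 57 occupy positions 6–7 → each gets rank 7.
Batch X values → pooled ranks: 57→7, 12→1
Rank sum = 7 + 1 = 8

8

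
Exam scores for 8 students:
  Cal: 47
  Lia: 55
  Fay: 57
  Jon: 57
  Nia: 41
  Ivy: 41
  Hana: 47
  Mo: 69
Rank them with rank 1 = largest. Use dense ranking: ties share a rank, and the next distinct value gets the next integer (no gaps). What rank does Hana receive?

4

Sorted (descending): 69, 57, 57, 55, 47, 47, 41, 41
The 2 values of 57 share dense rank 2.
The 2 values of 47 share dense rank 4.
The 2 values of 41 share dense rank 5.
Remaining distinct values take the next consecutive integers.
Hana has value 47 → rank 4.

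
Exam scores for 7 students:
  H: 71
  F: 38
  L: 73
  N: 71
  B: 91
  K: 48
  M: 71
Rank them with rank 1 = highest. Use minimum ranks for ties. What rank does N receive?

3

Sorted (descending): 91, 73, 71, 71, 71, 48, 38
The 3 values of 71 occupy positions 3–5 → each gets rank 3.
N has value 71 → rank 3.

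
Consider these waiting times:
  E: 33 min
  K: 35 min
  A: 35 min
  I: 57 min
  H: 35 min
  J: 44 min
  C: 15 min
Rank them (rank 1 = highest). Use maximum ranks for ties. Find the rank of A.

5

Sorted (descending): 57, 44, 35, 35, 35, 33, 15
The 3 values of 35 occupy positions 3–5 → each gets rank 5.
A has value 35 min → rank 5.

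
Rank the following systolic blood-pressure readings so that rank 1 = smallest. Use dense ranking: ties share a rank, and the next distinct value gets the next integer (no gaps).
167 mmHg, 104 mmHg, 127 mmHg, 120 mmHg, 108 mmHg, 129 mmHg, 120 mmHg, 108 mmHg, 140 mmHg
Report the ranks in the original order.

7, 1, 4, 3, 2, 5, 3, 2, 6

Sorted (ascending): 104, 108, 108, 120, 120, 127, 129, 140, 167
The 2 values of 108 share dense rank 2.
The 2 values of 120 share dense rank 3.
Remaining distinct values take the next consecutive integers.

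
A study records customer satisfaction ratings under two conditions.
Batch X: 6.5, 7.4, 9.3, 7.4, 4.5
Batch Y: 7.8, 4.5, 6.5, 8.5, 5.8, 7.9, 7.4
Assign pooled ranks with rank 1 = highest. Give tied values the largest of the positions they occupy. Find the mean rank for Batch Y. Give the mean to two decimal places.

6.71

Sorted (descending): 9.3, 8.5, 7.9, 7.8, 7.4, 7.4, 7.4, 6.5, 6.5, 5.8, 4.5, 4.5
The 3 values of 7.4 occupy positions 5–7 → each gets rank 7.
The 2 values of 6.5 occupy positions 8–9 → each gets rank 9.
The 2 values of 4.5 occupy positions 11–12 → each gets rank 12.
Batch Y values → pooled ranks: 7.8→4, 4.5→12, 6.5→9, 8.5→2, 5.8→10, 7.9→3, 7.4→7
Mean rank = (4 + 12 + 9 + 2 + 10 + 3 + 7) / 7 = 6.71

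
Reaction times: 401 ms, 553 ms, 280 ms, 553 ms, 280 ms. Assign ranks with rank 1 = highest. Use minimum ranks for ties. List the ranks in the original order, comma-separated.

Sorted (descending): 553, 553, 401, 280, 280
The 2 values of 553 occupy positions 1–2 → each gets rank 1.
The 2 values of 280 occupy positions 4–5 → each gets rank 4.

3, 1, 4, 1, 4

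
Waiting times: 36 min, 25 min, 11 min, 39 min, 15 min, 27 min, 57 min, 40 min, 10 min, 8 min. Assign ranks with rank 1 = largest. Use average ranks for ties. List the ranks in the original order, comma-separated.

Sorted (descending): 57, 40, 39, 36, 27, 25, 15, 11, 10, 8
No ties — each value takes its position as its rank.

4, 6, 8, 3, 7, 5, 1, 2, 9, 10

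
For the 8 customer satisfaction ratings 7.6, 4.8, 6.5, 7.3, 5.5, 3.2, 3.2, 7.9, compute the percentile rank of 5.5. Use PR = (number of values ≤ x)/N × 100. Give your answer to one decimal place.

N = 8.
Strictly below 5.5: 3. Equal to 5.5: 1.
PR = 4/8 × 100 = 50.0

50.0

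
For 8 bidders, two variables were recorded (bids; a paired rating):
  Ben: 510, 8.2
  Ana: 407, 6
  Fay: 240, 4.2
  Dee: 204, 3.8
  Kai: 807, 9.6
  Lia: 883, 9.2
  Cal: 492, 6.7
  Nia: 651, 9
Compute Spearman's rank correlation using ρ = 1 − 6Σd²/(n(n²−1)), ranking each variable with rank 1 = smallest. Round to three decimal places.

0.976

Ranks of variable 1: 5, 3, 2, 1, 7, 8, 4, 6
Ranks of variable 2: 5, 3, 2, 1, 8, 7, 4, 6
d = r₁ − r₂: 0, 0, 0, 0, -1, 1, 0, 0
d²: 0, 0, 0, 0, 1, 1, 0, 0; Σd² = 2
ρ = 1 − 6·2/(8·63) = 1 − 12/504 = 0.976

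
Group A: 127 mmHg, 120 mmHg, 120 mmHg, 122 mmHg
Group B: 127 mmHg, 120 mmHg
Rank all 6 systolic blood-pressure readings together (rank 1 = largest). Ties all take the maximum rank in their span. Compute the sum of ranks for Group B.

8

Sorted (descending): 127, 127, 122, 120, 120, 120
The 2 values of 127 occupy positions 1–2 → each gets rank 2.
The 3 values of 120 occupy positions 4–6 → each gets rank 6.
Group B values → pooled ranks: 127→2, 120→6
Rank sum = 2 + 6 = 8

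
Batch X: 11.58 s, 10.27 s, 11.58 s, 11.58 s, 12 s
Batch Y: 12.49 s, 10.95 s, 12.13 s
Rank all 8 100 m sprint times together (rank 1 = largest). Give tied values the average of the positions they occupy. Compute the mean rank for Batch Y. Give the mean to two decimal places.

Sorted (descending): 12.49, 12.13, 12, 11.58, 11.58, 11.58, 10.95, 10.27
The 3 values of 11.58 occupy positions 4–6 → average rank 5.
Batch Y values → pooled ranks: 12.49→1, 10.95→7, 12.13→2
Mean rank = (1 + 7 + 2) / 3 = 3.33

3.33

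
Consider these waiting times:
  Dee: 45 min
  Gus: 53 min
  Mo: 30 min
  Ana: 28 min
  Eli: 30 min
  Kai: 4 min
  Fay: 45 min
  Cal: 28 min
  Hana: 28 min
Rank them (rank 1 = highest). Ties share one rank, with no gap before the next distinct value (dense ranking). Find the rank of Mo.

3

Sorted (descending): 53, 45, 45, 30, 30, 28, 28, 28, 4
The 2 values of 45 share dense rank 2.
The 2 values of 30 share dense rank 3.
The 3 values of 28 share dense rank 4.
Remaining distinct values take the next consecutive integers.
Mo has value 30 min → rank 3.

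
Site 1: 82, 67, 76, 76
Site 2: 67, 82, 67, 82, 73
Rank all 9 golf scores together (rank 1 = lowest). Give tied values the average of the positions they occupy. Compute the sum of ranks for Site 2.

24

Sorted (ascending): 67, 67, 67, 73, 76, 76, 82, 82, 82
The 3 values of 67 occupy positions 1–3 → average rank 2.
The 2 values of 76 occupy positions 5–6 → average rank (5+6)/2 = 5.5.
The 3 values of 82 occupy positions 7–9 → average rank 8.
Site 2 values → pooled ranks: 67→2, 82→8, 67→2, 82→8, 73→4
Rank sum = 2 + 8 + 2 + 8 + 4 = 24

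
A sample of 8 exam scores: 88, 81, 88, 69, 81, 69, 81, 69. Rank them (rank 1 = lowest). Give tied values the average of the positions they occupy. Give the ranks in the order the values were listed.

Sorted (ascending): 69, 69, 69, 81, 81, 81, 88, 88
The 3 values of 69 occupy positions 1–3 → average rank 2.
The 3 values of 81 occupy positions 4–6 → average rank 5.
The 2 values of 88 occupy positions 7–8 → average rank (7+8)/2 = 7.5.

7.5, 5, 7.5, 2, 5, 2, 5, 2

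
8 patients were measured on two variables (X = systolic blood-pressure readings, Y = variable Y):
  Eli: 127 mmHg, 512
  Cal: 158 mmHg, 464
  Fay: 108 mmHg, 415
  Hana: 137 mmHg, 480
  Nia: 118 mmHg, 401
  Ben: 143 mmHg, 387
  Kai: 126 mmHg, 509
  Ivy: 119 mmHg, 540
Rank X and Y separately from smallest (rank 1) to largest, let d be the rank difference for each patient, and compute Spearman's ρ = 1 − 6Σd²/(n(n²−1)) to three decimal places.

Ranks of variable 1: 5, 8, 1, 6, 2, 7, 4, 3
Ranks of variable 2: 7, 4, 3, 5, 2, 1, 6, 8
d = r₁ − r₂: -2, 4, -2, 1, 0, 6, -2, -5
d²: 4, 16, 4, 1, 0, 36, 4, 25; Σd² = 90
ρ = 1 − 6·90/(8·63) = 1 − 540/504 = -0.071

-0.071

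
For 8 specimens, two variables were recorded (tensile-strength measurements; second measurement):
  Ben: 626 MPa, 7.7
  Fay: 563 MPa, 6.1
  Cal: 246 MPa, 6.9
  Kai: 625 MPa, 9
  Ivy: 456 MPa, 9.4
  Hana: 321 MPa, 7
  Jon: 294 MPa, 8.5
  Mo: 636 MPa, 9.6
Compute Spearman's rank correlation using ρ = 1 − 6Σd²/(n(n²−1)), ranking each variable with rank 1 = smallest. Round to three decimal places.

0.476

Ranks of variable 1: 7, 5, 1, 6, 4, 3, 2, 8
Ranks of variable 2: 4, 1, 2, 6, 7, 3, 5, 8
d = r₁ − r₂: 3, 4, -1, 0, -3, 0, -3, 0
d²: 9, 16, 1, 0, 9, 0, 9, 0; Σd² = 44
ρ = 1 − 6·44/(8·63) = 1 − 264/504 = 0.476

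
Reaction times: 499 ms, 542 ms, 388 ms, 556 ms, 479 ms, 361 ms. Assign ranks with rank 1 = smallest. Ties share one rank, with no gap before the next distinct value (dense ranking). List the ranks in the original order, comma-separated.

Sorted (ascending): 361, 388, 479, 499, 542, 556
No ties — each value takes its position as its rank.

4, 5, 2, 6, 3, 1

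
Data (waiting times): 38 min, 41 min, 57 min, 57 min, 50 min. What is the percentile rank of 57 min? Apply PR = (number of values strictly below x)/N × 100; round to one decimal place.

N = 5.
Strictly below 57: 3. Equal to 57: 2.
PR = 3/5 × 100 = 60.0

60.0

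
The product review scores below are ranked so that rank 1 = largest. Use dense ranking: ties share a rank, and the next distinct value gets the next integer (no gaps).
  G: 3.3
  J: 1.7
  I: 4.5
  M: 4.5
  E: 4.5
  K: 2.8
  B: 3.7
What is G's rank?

3

Sorted (descending): 4.5, 4.5, 4.5, 3.7, 3.3, 2.8, 1.7
The 3 values of 4.5 share dense rank 1.
Remaining distinct values take the next consecutive integers.
G has value 3.3 → rank 3.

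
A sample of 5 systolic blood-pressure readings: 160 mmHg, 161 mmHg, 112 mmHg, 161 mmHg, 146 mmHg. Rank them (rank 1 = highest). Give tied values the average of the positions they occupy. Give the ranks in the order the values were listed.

3, 1.5, 5, 1.5, 4

Sorted (descending): 161, 161, 160, 146, 112
The 2 values of 161 occupy positions 1–2 → average rank (1+2)/2 = 1.5.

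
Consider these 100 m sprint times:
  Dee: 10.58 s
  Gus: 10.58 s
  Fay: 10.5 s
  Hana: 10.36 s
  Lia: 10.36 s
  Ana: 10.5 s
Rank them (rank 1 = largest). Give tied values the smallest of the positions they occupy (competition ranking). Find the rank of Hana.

Sorted (descending): 10.58, 10.58, 10.5, 10.5, 10.36, 10.36
The 2 values of 10.58 occupy positions 1–2 → each gets rank 1.
The 2 values of 10.5 occupy positions 3–4 → each gets rank 3.
The 2 values of 10.36 occupy positions 5–6 → each gets rank 5.
Hana has value 10.36 s → rank 5.

5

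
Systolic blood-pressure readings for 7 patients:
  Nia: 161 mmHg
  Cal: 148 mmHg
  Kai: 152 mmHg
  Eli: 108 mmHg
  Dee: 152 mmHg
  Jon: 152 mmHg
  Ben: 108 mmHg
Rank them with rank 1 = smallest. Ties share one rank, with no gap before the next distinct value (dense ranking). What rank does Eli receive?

Sorted (ascending): 108, 108, 148, 152, 152, 152, 161
The 2 values of 108 share dense rank 1.
The 3 values of 152 share dense rank 3.
Remaining distinct values take the next consecutive integers.
Eli has value 108 mmHg → rank 1.

1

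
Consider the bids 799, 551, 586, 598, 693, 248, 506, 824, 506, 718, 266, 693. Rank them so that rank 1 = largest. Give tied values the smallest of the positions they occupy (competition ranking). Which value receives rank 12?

248

Sorted (descending): 824, 799, 718, 693, 693, 598, 586, 551, 506, 506, 266, 248
The 2 values of 693 occupy positions 4–5 → each gets rank 4.
The 2 values of 506 occupy positions 9–10 → each gets rank 9.
Rank 12 → value 248.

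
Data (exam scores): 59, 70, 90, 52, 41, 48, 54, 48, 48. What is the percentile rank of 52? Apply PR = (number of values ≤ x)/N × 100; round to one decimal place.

N = 9.
Strictly below 52: 4. Equal to 52: 1.
PR = 5/9 × 100 = 55.6

55.6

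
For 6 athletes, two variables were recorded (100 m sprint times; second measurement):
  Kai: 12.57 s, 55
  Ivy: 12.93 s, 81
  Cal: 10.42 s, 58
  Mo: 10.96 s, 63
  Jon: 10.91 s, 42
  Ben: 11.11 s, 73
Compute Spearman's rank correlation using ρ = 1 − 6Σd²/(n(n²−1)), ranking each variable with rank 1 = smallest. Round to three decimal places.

Ranks of variable 1: 5, 6, 1, 3, 2, 4
Ranks of variable 2: 2, 6, 3, 4, 1, 5
d = r₁ − r₂: 3, 0, -2, -1, 1, -1
d²: 9, 0, 4, 1, 1, 1; Σd² = 16
ρ = 1 − 6·16/(6·35) = 1 − 96/210 = 0.543

0.543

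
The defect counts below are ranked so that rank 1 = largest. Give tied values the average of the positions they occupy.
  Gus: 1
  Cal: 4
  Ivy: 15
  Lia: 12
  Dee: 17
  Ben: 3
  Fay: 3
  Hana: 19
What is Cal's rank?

5

Sorted (descending): 19, 17, 15, 12, 4, 3, 3, 1
The 2 values of 3 occupy positions 6–7 → average rank (6+7)/2 = 6.5.
Cal has value 4 → rank 5.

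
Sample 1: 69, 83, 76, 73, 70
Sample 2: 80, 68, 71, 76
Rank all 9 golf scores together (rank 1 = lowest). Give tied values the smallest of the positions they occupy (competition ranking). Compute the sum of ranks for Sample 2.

19

Sorted (ascending): 68, 69, 70, 71, 73, 76, 76, 80, 83
The 2 values of 76 occupy positions 6–7 → each gets rank 6.
Sample 2 values → pooled ranks: 80→8, 68→1, 71→4, 76→6
Rank sum = 8 + 1 + 4 + 6 = 19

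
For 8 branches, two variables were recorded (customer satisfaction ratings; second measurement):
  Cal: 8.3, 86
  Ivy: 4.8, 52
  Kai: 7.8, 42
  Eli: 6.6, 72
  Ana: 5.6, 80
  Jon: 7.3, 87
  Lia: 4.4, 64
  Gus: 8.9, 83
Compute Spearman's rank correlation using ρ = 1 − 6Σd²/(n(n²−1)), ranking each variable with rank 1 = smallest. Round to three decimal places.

Ranks of variable 1: 7, 2, 6, 4, 3, 5, 1, 8
Ranks of variable 2: 7, 2, 1, 4, 5, 8, 3, 6
d = r₁ − r₂: 0, 0, 5, 0, -2, -3, -2, 2
d²: 0, 0, 25, 0, 4, 9, 4, 4; Σd² = 46
ρ = 1 − 6·46/(8·63) = 1 − 276/504 = 0.452

0.452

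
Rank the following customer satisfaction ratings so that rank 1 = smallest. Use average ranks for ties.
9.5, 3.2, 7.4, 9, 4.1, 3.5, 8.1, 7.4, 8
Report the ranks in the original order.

Sorted (ascending): 3.2, 3.5, 4.1, 7.4, 7.4, 8, 8.1, 9, 9.5
The 2 values of 7.4 occupy positions 4–5 → average rank (4+5)/2 = 4.5.

9, 1, 4.5, 8, 3, 2, 7, 4.5, 6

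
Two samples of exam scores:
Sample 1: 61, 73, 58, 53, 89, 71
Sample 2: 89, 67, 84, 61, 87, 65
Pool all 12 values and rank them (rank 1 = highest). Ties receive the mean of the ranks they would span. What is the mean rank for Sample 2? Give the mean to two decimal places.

Sorted (descending): 89, 89, 87, 84, 73, 71, 67, 65, 61, 61, 58, 53
The 2 values of 89 occupy positions 1–2 → average rank (1+2)/2 = 1.5.
The 2 values of 61 occupy positions 9–10 → average rank (9+10)/2 = 9.5.
Sample 2 values → pooled ranks: 89→1.5, 67→7, 84→4, 61→9.5, 87→3, 65→8
Mean rank = (1.5 + 7 + 4 + 9.5 + 3 + 8) / 6 = 5.50

5.50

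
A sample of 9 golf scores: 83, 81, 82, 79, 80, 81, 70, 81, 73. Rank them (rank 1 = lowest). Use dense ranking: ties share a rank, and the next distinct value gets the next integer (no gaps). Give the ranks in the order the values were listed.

Sorted (ascending): 70, 73, 79, 80, 81, 81, 81, 82, 83
The 3 values of 81 share dense rank 5.
Remaining distinct values take the next consecutive integers.

7, 5, 6, 3, 4, 5, 1, 5, 2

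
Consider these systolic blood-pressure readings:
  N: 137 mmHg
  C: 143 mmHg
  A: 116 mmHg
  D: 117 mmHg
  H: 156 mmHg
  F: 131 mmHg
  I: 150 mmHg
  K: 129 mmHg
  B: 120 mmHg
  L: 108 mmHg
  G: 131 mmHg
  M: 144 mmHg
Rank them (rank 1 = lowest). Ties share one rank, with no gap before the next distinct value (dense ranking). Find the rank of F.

6

Sorted (ascending): 108, 116, 117, 120, 129, 131, 131, 137, 143, 144, 150, 156
The 2 values of 131 share dense rank 6.
Remaining distinct values take the next consecutive integers.
F has value 131 mmHg → rank 6.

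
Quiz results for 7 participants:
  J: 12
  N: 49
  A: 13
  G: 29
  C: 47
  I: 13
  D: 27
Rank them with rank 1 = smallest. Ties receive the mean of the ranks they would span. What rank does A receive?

2.5

Sorted (ascending): 12, 13, 13, 27, 29, 47, 49
The 2 values of 13 occupy positions 2–3 → average rank (2+3)/2 = 2.5.
A has value 13 → rank 2.5.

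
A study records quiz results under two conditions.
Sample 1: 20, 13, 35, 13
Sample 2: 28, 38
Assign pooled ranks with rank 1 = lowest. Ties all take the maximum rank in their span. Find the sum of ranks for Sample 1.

Sorted (ascending): 13, 13, 20, 28, 35, 38
The 2 values of 13 occupy positions 1–2 → each gets rank 2.
Sample 1 values → pooled ranks: 20→3, 13→2, 35→5, 13→2
Rank sum = 3 + 2 + 5 + 2 = 12

12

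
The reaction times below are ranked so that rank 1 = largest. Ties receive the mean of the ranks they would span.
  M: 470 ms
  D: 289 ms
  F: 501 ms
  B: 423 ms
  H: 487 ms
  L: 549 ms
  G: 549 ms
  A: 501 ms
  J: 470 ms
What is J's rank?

Sorted (descending): 549, 549, 501, 501, 487, 470, 470, 423, 289
The 2 values of 549 occupy positions 1–2 → average rank (1+2)/2 = 1.5.
The 2 values of 501 occupy positions 3–4 → average rank (3+4)/2 = 3.5.
The 2 values of 470 occupy positions 6–7 → average rank (6+7)/2 = 6.5.
J has value 470 ms → rank 6.5.

6.5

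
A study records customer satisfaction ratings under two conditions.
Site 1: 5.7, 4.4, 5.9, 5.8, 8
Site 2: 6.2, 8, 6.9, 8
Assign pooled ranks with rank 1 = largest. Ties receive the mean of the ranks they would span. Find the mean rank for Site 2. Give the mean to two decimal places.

Sorted (descending): 8, 8, 8, 6.9, 6.2, 5.9, 5.8, 5.7, 4.4
The 3 values of 8 occupy positions 1–3 → average rank 2.
Site 2 values → pooled ranks: 6.2→5, 8→2, 6.9→4, 8→2
Mean rank = (5 + 2 + 4 + 2) / 4 = 3.25

3.25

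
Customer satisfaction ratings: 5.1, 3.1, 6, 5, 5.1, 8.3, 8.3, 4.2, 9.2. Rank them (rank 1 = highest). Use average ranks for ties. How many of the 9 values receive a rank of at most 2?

1

Sorted (descending): 9.2, 8.3, 8.3, 6, 5.1, 5.1, 5, 4.2, 3.1
The 2 values of 8.3 occupy positions 2–3 → average rank (2+3)/2 = 2.5.
The 2 values of 5.1 occupy positions 5–6 → average rank (5+6)/2 = 5.5.
Ranks ≤ 2: {1} → 1 value.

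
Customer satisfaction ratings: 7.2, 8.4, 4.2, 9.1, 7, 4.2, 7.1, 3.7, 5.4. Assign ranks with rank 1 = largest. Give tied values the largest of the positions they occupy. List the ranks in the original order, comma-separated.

Sorted (descending): 9.1, 8.4, 7.2, 7.1, 7, 5.4, 4.2, 4.2, 3.7
The 2 values of 4.2 occupy positions 7–8 → each gets rank 8.

3, 2, 8, 1, 5, 8, 4, 9, 6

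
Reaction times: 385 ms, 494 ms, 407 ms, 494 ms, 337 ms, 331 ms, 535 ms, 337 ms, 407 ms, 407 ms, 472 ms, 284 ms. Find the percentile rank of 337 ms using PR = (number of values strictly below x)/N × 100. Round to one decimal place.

16.7

N = 12.
Strictly below 337: 2. Equal to 337: 2.
PR = 2/12 × 100 = 16.7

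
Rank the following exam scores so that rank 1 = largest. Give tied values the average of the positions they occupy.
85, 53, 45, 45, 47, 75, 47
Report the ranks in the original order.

Sorted (descending): 85, 75, 53, 47, 47, 45, 45
The 2 values of 47 occupy positions 4–5 → average rank (4+5)/2 = 4.5.
The 2 values of 45 occupy positions 6–7 → average rank (6+7)/2 = 6.5.

1, 3, 6.5, 6.5, 4.5, 2, 4.5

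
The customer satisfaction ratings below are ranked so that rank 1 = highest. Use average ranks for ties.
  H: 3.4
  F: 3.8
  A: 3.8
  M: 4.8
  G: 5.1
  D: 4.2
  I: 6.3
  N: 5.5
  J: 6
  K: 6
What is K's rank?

2.5

Sorted (descending): 6.3, 6, 6, 5.5, 5.1, 4.8, 4.2, 3.8, 3.8, 3.4
The 2 values of 6 occupy positions 2–3 → average rank (2+3)/2 = 2.5.
The 2 values of 3.8 occupy positions 8–9 → average rank (8+9)/2 = 8.5.
K has value 6 → rank 2.5.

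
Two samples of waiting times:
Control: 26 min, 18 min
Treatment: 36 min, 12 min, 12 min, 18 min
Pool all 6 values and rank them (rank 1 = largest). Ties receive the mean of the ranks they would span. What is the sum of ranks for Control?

5.5

Sorted (descending): 36, 26, 18, 18, 12, 12
The 2 values of 18 occupy positions 3–4 → average rank (3+4)/2 = 3.5.
The 2 values of 12 occupy positions 5–6 → average rank (5+6)/2 = 5.5.
Control values → pooled ranks: 26→2, 18→3.5
Rank sum = 2 + 3.5 = 5.5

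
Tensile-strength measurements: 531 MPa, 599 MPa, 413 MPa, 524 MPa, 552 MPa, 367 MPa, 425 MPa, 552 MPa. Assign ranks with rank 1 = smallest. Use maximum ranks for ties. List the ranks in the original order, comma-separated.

Sorted (ascending): 367, 413, 425, 524, 531, 552, 552, 599
The 2 values of 552 occupy positions 6–7 → each gets rank 7.

5, 8, 2, 4, 7, 1, 3, 7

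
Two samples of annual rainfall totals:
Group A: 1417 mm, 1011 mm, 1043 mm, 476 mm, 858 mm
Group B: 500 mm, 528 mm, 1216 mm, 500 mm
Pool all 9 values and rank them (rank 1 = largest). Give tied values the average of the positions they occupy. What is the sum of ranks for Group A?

22

Sorted (descending): 1417, 1216, 1043, 1011, 858, 528, 500, 500, 476
The 2 values of 500 occupy positions 7–8 → average rank (7+8)/2 = 7.5.
Group A values → pooled ranks: 1417→1, 1011→4, 1043→3, 476→9, 858→5
Rank sum = 1 + 4 + 3 + 9 + 5 = 22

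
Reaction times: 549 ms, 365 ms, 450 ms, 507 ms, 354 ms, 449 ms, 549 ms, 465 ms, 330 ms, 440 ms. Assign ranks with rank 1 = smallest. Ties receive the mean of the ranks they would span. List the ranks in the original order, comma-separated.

Sorted (ascending): 330, 354, 365, 440, 449, 450, 465, 507, 549, 549
The 2 values of 549 occupy positions 9–10 → average rank (9+10)/2 = 9.5.

9.5, 3, 6, 8, 2, 5, 9.5, 7, 1, 4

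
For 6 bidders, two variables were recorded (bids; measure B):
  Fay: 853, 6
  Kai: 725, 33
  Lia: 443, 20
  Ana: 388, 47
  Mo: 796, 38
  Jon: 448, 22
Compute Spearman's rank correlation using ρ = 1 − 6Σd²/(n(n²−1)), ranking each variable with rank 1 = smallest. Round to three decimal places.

-0.429

Ranks of variable 1: 6, 4, 2, 1, 5, 3
Ranks of variable 2: 1, 4, 2, 6, 5, 3
d = r₁ − r₂: 5, 0, 0, -5, 0, 0
d²: 25, 0, 0, 25, 0, 0; Σd² = 50
ρ = 1 − 6·50/(6·35) = 1 − 300/210 = -0.429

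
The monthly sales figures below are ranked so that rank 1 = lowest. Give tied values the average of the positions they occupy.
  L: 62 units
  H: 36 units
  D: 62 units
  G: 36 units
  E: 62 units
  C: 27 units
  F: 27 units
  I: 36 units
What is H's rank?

4

Sorted (ascending): 27, 27, 36, 36, 36, 62, 62, 62
The 2 values of 27 occupy positions 1–2 → average rank (1+2)/2 = 1.5.
The 3 values of 36 occupy positions 3–5 → average rank 4.
The 3 values of 62 occupy positions 6–8 → average rank 7.
H has value 36 units → rank 4.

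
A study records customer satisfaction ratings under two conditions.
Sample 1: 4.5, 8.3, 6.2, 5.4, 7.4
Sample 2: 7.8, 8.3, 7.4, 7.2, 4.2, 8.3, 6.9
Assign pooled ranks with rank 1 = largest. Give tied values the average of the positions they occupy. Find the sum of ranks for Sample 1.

Sorted (descending): 8.3, 8.3, 8.3, 7.8, 7.4, 7.4, 7.2, 6.9, 6.2, 5.4, 4.5, 4.2
The 3 values of 8.3 occupy positions 1–3 → average rank 2.
The 2 values of 7.4 occupy positions 5–6 → average rank (5+6)/2 = 5.5.
Sample 1 values → pooled ranks: 4.5→11, 8.3→2, 6.2→9, 5.4→10, 7.4→5.5
Rank sum = 11 + 2 + 9 + 10 + 5.5 = 37.5

37.5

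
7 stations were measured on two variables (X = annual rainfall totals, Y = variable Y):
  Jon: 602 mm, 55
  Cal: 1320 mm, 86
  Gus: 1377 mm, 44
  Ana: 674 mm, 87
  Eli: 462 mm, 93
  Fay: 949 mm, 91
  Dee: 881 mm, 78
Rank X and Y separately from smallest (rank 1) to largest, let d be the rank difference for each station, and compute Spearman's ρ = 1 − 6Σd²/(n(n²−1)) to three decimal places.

-0.464

Ranks of variable 1: 2, 6, 7, 3, 1, 5, 4
Ranks of variable 2: 2, 4, 1, 5, 7, 6, 3
d = r₁ − r₂: 0, 2, 6, -2, -6, -1, 1
d²: 0, 4, 36, 4, 36, 1, 1; Σd² = 82
ρ = 1 − 6·82/(7·48) = 1 − 492/336 = -0.464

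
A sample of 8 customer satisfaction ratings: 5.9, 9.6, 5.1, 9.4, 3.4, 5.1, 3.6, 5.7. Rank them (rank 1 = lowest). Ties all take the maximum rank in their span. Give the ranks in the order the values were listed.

6, 8, 4, 7, 1, 4, 2, 5

Sorted (ascending): 3.4, 3.6, 5.1, 5.1, 5.7, 5.9, 9.4, 9.6
The 2 values of 5.1 occupy positions 3–4 → each gets rank 4.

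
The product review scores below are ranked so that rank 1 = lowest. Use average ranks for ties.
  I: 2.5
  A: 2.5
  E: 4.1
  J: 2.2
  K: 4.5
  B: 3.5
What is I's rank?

2.5

Sorted (ascending): 2.2, 2.5, 2.5, 3.5, 4.1, 4.5
The 2 values of 2.5 occupy positions 2–3 → average rank (2+3)/2 = 2.5.
I has value 2.5 → rank 2.5.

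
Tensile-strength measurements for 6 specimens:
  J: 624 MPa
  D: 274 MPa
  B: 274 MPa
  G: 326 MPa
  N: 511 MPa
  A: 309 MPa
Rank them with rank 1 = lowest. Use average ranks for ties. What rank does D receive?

1.5

Sorted (ascending): 274, 274, 309, 326, 511, 624
The 2 values of 274 occupy positions 1–2 → average rank (1+2)/2 = 1.5.
D has value 274 MPa → rank 1.5.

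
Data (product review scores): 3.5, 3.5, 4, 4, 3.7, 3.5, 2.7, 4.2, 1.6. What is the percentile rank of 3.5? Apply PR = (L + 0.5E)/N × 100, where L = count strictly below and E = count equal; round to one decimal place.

38.9

N = 9.
Strictly below 3.5: 2. Equal to 3.5: 3.
PR = (2 + 0.5·3)/9 × 100 = 38.9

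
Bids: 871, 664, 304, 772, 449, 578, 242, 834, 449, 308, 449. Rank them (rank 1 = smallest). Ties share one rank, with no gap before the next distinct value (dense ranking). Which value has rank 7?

Sorted (ascending): 242, 304, 308, 449, 449, 449, 578, 664, 772, 834, 871
The 3 values of 449 share dense rank 4.
Remaining distinct values take the next consecutive integers.
Rank 7 → value 772.

772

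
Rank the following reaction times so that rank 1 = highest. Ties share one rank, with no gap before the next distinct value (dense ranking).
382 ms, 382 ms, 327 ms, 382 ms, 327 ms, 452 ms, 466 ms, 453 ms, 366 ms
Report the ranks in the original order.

Sorted (descending): 466, 453, 452, 382, 382, 382, 366, 327, 327
The 3 values of 382 share dense rank 4.
The 2 values of 327 share dense rank 6.
Remaining distinct values take the next consecutive integers.

4, 4, 6, 4, 6, 3, 1, 2, 5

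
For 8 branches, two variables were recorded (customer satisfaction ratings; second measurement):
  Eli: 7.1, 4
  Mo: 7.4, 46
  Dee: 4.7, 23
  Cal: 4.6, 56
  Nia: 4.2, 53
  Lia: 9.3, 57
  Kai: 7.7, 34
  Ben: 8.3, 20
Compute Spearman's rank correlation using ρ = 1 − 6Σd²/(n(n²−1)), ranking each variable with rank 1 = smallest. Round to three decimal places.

-0.048

Ranks of variable 1: 4, 5, 3, 2, 1, 8, 6, 7
Ranks of variable 2: 1, 5, 3, 7, 6, 8, 4, 2
d = r₁ − r₂: 3, 0, 0, -5, -5, 0, 2, 5
d²: 9, 0, 0, 25, 25, 0, 4, 25; Σd² = 88
ρ = 1 − 6·88/(8·63) = 1 − 528/504 = -0.048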